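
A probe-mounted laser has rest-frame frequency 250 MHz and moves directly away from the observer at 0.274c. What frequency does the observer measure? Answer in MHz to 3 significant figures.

f_obs ≈ 189 MHz

Relativistic Doppler: f_obs = f_src √((1−β)/(1+β))
= 250 × √(0.72600/1.2740) = 250 × 0.75489 = 189 MHz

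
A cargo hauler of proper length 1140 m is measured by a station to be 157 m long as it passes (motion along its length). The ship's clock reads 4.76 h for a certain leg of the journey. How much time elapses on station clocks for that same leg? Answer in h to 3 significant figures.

Δt ≈ 34.6 h

Length contraction ⇒ γ = L₀/L = 1140/157 = 7.2611
Time dilation: Δt = γτ₀ = 7.2611 × 4.76 h = 34.6 h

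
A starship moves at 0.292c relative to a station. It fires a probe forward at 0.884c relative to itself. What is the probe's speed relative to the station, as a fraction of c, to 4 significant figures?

u ≈ 0.9347c

Relativistic velocity addition: u = (u' + v)/(1 + u'v/c²)
= (0.884 + 0.292)/(1 + 0.884×0.292) = 1.176/1.25813 = 0.9347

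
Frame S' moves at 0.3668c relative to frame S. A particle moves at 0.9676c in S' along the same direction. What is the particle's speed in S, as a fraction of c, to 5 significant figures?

Relativistic velocity addition: u = (u' + v)/(1 + u'v/c²)
= (0.9676 + 0.3668)/(1 + 0.9676×0.3668) = 1.3344/1.354916 = 0.98486

u ≈ 0.98486c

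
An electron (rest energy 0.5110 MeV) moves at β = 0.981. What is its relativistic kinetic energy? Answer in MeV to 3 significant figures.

γ = 1/√(1 − 0.981²) = 5.1544
K = (γ − 1)m₀c² = (5.1544 − 1) × 0.5110 MeV = 4.1544 × 0.5110 MeV = 2.12 MeV

K ≈ 2.12 MeV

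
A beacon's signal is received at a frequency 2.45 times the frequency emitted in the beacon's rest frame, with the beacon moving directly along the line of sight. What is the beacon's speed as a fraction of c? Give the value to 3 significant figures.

f_obs/f_src = √((1+β)/(1−β)) = 2.45  ⇒  (1+β)/(1−β) = 6.0025
β = |1 − D²|/(1 + D²) = |1 − 6.0025|/(1 + 6.0025) = 0.714

β ≈ 0.714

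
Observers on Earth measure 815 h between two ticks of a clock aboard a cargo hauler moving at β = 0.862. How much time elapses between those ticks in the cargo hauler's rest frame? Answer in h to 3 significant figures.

γ = 1/√(1 − 0.862²) = 1.9727
Proper time: τ₀ = Δt/γ = 815/1.9727 = 413 h

τ₀ ≈ 413 h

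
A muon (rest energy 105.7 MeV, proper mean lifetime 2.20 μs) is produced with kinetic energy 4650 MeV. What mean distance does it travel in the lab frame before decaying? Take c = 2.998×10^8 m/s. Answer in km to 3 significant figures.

d ≈ 29.7 km

γ = 1 + K/(m₀c²) = 1 + 4650/105.7 = 44.992
β = √(1 − 1/γ²) = 0.99975
Dilated lifetime: γτ₀ = 44.992 × 2.20 μs = 98.983 μs
d = βc·γτ₀ = 0.99975 × (2.998×10^8 m/s) × 9.8983×10^-5 s = 29.7 km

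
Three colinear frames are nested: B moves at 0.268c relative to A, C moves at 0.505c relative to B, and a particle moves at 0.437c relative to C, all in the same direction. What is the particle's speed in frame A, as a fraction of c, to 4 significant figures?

u ≈ 0.8615c

Compose boost 2: (0.505 + 0.268)/(1 + 0.505×0.268) = 0.7730/1.13534 = 0.680853
Compose boost 3: (0.437 + 0.680853)/(1 + 0.437×0.680853) = 1.11785/1.29753 = 0.8615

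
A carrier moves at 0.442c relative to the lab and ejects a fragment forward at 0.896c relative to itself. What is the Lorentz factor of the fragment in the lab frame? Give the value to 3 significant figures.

γ ≈ 3.50

u_lab = (0.896 + 0.442)/(1 + 0.896×0.442) = 1.338/1.39603 = 0.958431
γ = 1/√(1 − 0.958431²) = 3.50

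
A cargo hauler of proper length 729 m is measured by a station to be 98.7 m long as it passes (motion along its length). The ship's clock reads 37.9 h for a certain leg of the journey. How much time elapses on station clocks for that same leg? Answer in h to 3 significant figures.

Length contraction ⇒ γ = L₀/L = 729/98.7 = 7.3860
Time dilation: Δt = γτ₀ = 7.3860 × 37.9 h = 280 h

Δt ≈ 280 h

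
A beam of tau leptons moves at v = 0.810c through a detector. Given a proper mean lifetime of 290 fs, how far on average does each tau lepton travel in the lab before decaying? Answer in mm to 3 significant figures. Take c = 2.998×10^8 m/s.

γ = 1/√(1 − 0.810²) = 1.7052
Dilated lifetime: Δt = γτ₀ = 1.7052 × 290 fs = 494.52 fs
d = vΔt = 0.810c × 494.52 fs = 2.4284×10^8 m/s × 4.9452×10^-13 s = 0.120 mm

d ≈ 0.120 mm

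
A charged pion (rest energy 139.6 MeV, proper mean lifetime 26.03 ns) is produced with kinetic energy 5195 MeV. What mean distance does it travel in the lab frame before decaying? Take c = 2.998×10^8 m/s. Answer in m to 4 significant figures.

d ≈ 298.1 m

γ = 1 + K/(m₀c²) = 1 + 5195/139.6 = 38.2135
β = √(1 − 1/γ²) = 0.999658
Dilated lifetime: γτ₀ = 38.2135 × 26.03 ns = 994.697 ns
d = βc·γτ₀ = 0.999658 × (2.998×10^8 m/s) × 9.94697×10^-7 s = 298.1 m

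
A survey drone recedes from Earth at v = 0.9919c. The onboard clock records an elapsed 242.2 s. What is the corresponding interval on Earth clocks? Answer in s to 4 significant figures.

γ = 1/√(1 − 0.9919²) = 7.87270
Time dilation: Δt = γτ₀ = 7.87270 × 242.2 s = 1907 s

Δt ≈ 1907 s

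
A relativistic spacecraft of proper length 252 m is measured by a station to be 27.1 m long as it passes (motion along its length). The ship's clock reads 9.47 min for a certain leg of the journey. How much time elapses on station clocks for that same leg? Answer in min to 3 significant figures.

Δt ≈ 88.1 min

Length contraction ⇒ γ = L₀/L = 252/27.1 = 9.2989
Time dilation: Δt = γτ₀ = 9.2989 × 9.47 min = 88.1 min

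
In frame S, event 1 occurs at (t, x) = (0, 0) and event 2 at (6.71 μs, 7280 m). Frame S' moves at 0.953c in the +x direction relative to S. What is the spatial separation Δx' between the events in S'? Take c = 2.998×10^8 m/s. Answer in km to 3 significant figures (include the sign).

γ = 1/√(1 − 0.953²) = 3.3007
Δx' = γ(Δx − vΔt) = 3.3007 × (7280 m − 0.953×(2.998×10^8 m/s)×6.71×10^-6 s)
= 3.3007 × (5362.9 m) = 17.7 km

Δx' ≈ 17.7 km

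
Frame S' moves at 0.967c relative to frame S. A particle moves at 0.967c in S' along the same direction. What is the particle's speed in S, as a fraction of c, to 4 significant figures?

Relativistic velocity addition: u = (u' + v)/(1 + u'v/c²)
= (0.967 + 0.967)/(1 + 0.967×0.967) = 1.934/1.93509 = 0.9994

u ≈ 0.9994c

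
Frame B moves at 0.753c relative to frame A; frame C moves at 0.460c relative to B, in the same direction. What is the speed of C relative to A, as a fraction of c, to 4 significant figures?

u ≈ 0.9009c

Compose boost 2: (0.460 + 0.753)/(1 + 0.460×0.753) = 1.213/1.34638 = 0.9009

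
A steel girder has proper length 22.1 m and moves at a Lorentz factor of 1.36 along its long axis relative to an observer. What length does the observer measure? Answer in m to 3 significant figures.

γ = 1.36 (given)
Length contraction: L = L₀/γ = 22.1/1.36 = 16.2 m

L ≈ 16.2 m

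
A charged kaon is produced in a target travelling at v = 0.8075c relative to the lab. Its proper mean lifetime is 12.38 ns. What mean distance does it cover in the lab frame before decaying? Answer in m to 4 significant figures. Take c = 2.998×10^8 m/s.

d ≈ 5.081 m

γ = 1/√(1 − 0.8075²) = 1.69530
Dilated lifetime: Δt = γτ₀ = 1.69530 × 12.38 ns = 20.9878 ns
d = vΔt = 0.8075c × 20.9878 ns = 2.42088×10^8 m/s × 2.09878×10^-8 s = 5.081 m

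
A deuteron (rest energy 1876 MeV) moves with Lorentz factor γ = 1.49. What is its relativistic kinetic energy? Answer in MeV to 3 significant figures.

K ≈ 919 MeV

γ = 1.49 (given)
K = (γ − 1)m₀c² = (1.49 − 1) × 1876 MeV = 0.49000 × 1876 MeV = 919 MeV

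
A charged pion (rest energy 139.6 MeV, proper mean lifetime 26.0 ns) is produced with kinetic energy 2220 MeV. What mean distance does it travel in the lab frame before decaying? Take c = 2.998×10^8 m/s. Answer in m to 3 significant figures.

γ = 1 + K/(m₀c²) = 1 + 2220/139.6 = 16.903
β = √(1 − 1/γ²) = 0.99825
Dilated lifetime: γτ₀ = 16.903 × 26.0 ns = 439.47 ns
d = βc·γτ₀ = 0.99825 × (2.998×10^8 m/s) × 4.3947×10^-7 s = 132 m

d ≈ 132 m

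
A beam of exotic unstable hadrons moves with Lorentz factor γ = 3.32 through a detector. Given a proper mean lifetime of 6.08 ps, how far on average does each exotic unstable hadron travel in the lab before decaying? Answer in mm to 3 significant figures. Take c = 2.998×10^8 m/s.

β = √(1 − 1/γ²) = √(1 − 1/3.32²) = 0.95356
Dilated lifetime: Δt = γτ₀ = 3.32 × 6.08 ps = 20.186 ps
d = vΔt = 0.95356c × 20.186 ps = 2.8588×10^8 m/s × 2.0186×10^-11 s = 5.77 mm

d ≈ 5.77 mm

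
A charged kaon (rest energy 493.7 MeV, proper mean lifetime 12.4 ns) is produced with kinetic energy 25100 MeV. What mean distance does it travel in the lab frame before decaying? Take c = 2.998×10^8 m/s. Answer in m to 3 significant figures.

γ = 1 + K/(m₀c²) = 1 + 25100/493.7 = 51.841
β = √(1 − 1/γ²) = 0.99981
Dilated lifetime: γτ₀ = 51.841 × 12.4 ns = 642.82 ns
d = βc·γτ₀ = 0.99981 × (2.998×10^8 m/s) × 6.4282×10^-7 s = 193 m

d ≈ 193 m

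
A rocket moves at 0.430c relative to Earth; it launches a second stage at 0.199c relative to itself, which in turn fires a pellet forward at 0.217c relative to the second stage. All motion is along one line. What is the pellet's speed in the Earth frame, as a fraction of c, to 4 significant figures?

Compose boost 2: (0.199 + 0.430)/(1 + 0.199×0.430) = 0.6290/1.08557 = 0.579419
Compose boost 3: (0.217 + 0.579419)/(1 + 0.217×0.579419) = 0.796419/1.12573 = 0.7075

u ≈ 0.7075c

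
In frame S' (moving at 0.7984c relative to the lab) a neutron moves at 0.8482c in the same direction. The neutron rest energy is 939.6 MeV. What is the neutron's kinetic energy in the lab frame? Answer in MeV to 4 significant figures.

K ≈ 4002 MeV

u_lab = (0.8482 + 0.7984)/(1 + 0.8482×0.7984) = 0.9817536
γ = 1/√(1 − 0.9817536²) = 5.25880
K = (γ − 1)m₀c² = (5.25880 − 1) × 939.6 = 4.25880 × 939.6 = 4002 MeV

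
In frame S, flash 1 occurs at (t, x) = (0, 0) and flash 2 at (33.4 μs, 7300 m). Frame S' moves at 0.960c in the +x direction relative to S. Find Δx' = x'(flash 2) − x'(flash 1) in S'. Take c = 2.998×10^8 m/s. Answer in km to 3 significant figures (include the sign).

Δx' ≈ -8.26 km

γ = 1/√(1 − 0.960²) = 3.5714
Δx' = γ(Δx − vΔt) = 3.5714 × (7300 m − 0.960×(2.998×10^8 m/s)×33.4×10^-6 s)
= 3.5714 × (-2312.8 m) = -8.26 km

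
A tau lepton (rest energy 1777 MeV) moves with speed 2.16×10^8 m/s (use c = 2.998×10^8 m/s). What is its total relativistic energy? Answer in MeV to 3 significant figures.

E ≈ 2560 MeV

β = v/c = 2.16×10^8 / 2.998×10^8 = 0.72048
γ = 1/√(1 − 0.72048²) = 1.4420
E = γm₀c² = 1.4420 × 1777 MeV = 2560 MeV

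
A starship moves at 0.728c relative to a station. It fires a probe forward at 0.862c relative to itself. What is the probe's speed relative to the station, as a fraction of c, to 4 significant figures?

Relativistic velocity addition: u = (u' + v)/(1 + u'v/c²)
= (0.862 + 0.728)/(1 + 0.862×0.728) = 1.590/1.62754 = 0.9769

u ≈ 0.9769c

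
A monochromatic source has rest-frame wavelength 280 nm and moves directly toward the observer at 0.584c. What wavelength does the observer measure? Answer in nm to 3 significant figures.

λ_obs ≈ 143 nm

Relativistic Doppler: λ_obs = λ_src √((1−β)/(1+β))
= 280 × √(0.41600/1.5840) = 280 × 0.51247 = 143 nm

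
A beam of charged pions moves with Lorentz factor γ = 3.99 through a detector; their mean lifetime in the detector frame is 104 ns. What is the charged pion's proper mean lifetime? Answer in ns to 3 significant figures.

γ = 3.99 (given)
Proper time: τ₀ = Δt/γ = 104/3.99 = 26.1 ns

τ₀ ≈ 26.1 ns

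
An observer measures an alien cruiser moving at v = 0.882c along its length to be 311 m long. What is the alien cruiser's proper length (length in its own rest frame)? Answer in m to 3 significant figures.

γ = 1/√(1 − 0.882²) = 2.1220
L₀ = γL = 2.1220 × 311 = 660 m

L₀ ≈ 660 m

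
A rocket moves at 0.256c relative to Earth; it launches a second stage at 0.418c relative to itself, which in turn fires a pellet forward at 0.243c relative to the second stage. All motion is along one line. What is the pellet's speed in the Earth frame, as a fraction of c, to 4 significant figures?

u ≈ 0.7421c

Compose boost 2: (0.418 + 0.256)/(1 + 0.418×0.256) = 0.6740/1.10701 = 0.608848
Compose boost 3: (0.243 + 0.608848)/(1 + 0.243×0.608848) = 0.851848/1.14795 = 0.7421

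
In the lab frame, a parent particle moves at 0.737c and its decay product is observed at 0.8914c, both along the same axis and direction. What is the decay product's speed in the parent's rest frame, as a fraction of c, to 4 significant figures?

u' ≈ 0.4501c

Inverse velocity addition: u' = (u − v)/(1 − uv/c²)
= (0.8914 − 0.737)/(1 − 0.8914×0.737) = 0.1544/0.343038 = 0.4501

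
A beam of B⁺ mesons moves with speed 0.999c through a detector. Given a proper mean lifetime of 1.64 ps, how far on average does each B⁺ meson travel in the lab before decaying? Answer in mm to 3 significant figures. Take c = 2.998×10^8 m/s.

γ = 1/√(1 − 0.999²) = 22.366
Dilated lifetime: Δt = γτ₀ = 22.366 × 1.64 ps = 36.681 ps
d = vΔt = 0.999c × 36.681 ps = 2.9950×10^8 m/s × 3.6681×10^-11 s = 11.0 mm

d ≈ 11.0 mm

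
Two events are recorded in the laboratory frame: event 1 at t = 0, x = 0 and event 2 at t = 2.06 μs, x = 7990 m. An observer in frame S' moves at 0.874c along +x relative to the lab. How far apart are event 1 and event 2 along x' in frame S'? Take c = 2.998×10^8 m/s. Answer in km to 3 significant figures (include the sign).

Δx' ≈ 15.3 km

γ = 1/√(1 − 0.874²) = 2.0579
Δx' = γ(Δx − vΔt) = 2.0579 × (7990 m − 0.874×(2.998×10^8 m/s)×2.06×10^-6 s)
= 2.0579 × (7450.2 m) = 15.3 km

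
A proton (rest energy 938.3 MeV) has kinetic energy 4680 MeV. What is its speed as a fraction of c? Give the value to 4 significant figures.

β ≈ 0.9860

γ = 1 + K/(m₀c²) = 1 + 4680/938.3 = 5.98774
β = √(1 − 1/γ²) = 0.9860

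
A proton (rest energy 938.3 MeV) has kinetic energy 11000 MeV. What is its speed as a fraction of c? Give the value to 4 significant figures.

γ = 1 + K/(m₀c²) = 1 + 11000/938.3 = 12.7233
β = √(1 − 1/γ²) = 0.9969

β ≈ 0.9969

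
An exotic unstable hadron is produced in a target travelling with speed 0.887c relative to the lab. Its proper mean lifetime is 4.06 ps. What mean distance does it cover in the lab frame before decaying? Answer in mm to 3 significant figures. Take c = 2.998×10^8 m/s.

γ = 1/√(1 − 0.887²) = 2.1656
Dilated lifetime: Δt = γτ₀ = 2.1656 × 4.06 ps = 8.7923 ps
d = vΔt = 0.887c × 8.7923 ps = 2.6592×10^8 m/s × 8.7923×10^-12 s = 2.34 mm

d ≈ 2.34 mm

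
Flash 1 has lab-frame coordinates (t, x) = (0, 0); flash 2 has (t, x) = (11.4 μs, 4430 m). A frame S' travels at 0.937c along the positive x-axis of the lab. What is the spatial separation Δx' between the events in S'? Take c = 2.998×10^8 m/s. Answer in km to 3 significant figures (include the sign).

Δx' ≈ 3.51 km

γ = 1/√(1 − 0.937²) = 2.8626
Δx' = γ(Δx − vΔt) = 2.8626 × (4430 m − 0.937×(2.998×10^8 m/s)×11.4×10^-6 s)
= 2.8626 × (1227.6 m) = 3.51 km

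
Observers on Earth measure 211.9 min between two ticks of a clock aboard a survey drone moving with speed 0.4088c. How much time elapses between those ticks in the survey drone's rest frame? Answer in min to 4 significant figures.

τ₀ ≈ 193.4 min

γ = 1/√(1 − 0.4088²) = 1.09574
Proper time: τ₀ = Δt/γ = 211.9/1.09574 = 193.4 min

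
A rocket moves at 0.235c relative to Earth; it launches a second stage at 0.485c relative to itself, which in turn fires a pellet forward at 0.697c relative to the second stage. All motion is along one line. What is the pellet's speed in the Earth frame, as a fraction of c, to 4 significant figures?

u ≈ 0.9261c

Compose boost 2: (0.485 + 0.235)/(1 + 0.485×0.235) = 0.7200/1.11397 = 0.646334
Compose boost 3: (0.697 + 0.646334)/(1 + 0.697×0.646334) = 1.34333/1.45049 = 0.9261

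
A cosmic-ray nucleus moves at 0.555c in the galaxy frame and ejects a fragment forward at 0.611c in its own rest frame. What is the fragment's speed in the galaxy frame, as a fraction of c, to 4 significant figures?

Compose boost 2: (0.611 + 0.555)/(1 + 0.611×0.555) = 1.166/1.33910 = 0.8707

u ≈ 0.8707c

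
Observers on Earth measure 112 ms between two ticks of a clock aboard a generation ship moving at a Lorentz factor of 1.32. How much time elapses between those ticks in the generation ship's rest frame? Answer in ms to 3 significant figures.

τ₀ ≈ 84.8 ms

γ = 1.32 (given)
Proper time: τ₀ = Δt/γ = 112/1.32 = 84.8 ms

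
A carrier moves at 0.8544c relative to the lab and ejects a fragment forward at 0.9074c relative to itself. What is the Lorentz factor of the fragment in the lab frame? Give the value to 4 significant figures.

γ ≈ 8.129

u_lab = (0.9074 + 0.8544)/(1 + 0.9074×0.8544) = 1.7618/1.775283 = 0.9924054
γ = 1/√(1 − 0.9924054²) = 8.129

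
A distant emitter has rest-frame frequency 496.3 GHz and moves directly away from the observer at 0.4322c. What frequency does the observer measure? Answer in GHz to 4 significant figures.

Relativistic Doppler: f_obs = f_src √((1−β)/(1+β))
= 496.3 × √(0.567800/1.43220) = 496.3 × 0.629645 = 312.5 GHz

f_obs ≈ 312.5 GHz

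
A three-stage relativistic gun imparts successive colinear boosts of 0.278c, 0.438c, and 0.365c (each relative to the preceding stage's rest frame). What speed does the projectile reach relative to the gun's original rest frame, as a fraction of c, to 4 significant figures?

Compose boost 2: (0.438 + 0.278)/(1 + 0.438×0.278) = 0.7160/1.12176 = 0.638280
Compose boost 3: (0.365 + 0.638280)/(1 + 0.365×0.638280) = 1.00328/1.23297 = 0.8137

u ≈ 0.8137c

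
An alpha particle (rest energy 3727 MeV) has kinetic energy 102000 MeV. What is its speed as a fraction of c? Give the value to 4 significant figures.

β ≈ 0.9994

γ = 1 + K/(m₀c²) = 1 + 102000/3727 = 28.3679
β = √(1 − 1/γ²) = 0.9994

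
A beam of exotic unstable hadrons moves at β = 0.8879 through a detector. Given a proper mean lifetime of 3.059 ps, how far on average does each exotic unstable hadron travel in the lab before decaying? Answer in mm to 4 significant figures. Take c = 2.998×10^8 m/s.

d ≈ 1.770 mm

γ = 1/√(1 − 0.8879²) = 2.17374
Dilated lifetime: Δt = γτ₀ = 2.17374 × 3.059 ps = 6.64947 ps
d = vΔt = 0.8879c × 6.64947 ps = 2.66192×10^8 m/s × 6.64947×10^-12 s = 1.770 mm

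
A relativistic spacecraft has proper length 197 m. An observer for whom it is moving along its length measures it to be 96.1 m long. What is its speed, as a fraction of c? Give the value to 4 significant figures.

β ≈ 0.8729

γ = L₀/L = 197/96.1 = 2.04995
β = √(1 − 1/γ²) = 0.8729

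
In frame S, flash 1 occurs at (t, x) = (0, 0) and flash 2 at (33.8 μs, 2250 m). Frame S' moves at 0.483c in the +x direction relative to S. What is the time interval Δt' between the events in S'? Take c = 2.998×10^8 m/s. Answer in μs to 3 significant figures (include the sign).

Δt' ≈ 34.5 μs

γ = 1/√(1 − 0.483²) = 1.1420
Δt' = γ(Δt − vΔx/c²) = 1.1420 × (33.8 μs − 0.483×2250 m / (2.998×10^8 m/s))
= 1.1420 × (30.175 μs) = 34.5 μs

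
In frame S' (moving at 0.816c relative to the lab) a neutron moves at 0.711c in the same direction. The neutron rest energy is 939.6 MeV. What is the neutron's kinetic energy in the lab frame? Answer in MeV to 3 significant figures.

K ≈ 2710 MeV

u_lab = (0.711 + 0.816)/(1 + 0.711×0.816) = 0.966348
γ = 1/√(1 − 0.966348²) = 3.8874
K = (γ − 1)m₀c² = (3.8874 − 1) × 939.6 = 2.8874 × 939.6 = 2710 MeV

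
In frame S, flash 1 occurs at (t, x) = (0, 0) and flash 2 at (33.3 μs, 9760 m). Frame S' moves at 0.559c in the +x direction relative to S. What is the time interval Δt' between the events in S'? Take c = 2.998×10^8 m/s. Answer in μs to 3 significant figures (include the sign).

Δt' ≈ 18.2 μs

γ = 1/√(1 − 0.559²) = 1.2060
Δt' = γ(Δt − vΔx/c²) = 1.2060 × (33.3 μs − 0.559×9760 m / (2.998×10^8 m/s))
= 1.2060 × (15.102 μs) = 18.2 μs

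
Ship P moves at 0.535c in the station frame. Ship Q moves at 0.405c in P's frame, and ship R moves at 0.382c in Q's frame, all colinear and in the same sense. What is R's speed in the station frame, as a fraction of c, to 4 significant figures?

Compose boost 2: (0.405 + 0.535)/(1 + 0.405×0.535) = 0.9400/1.21667 = 0.772597
Compose boost 3: (0.382 + 0.772597)/(1 + 0.382×0.772597) = 1.15460/1.29513 = 0.8915

u ≈ 0.8915c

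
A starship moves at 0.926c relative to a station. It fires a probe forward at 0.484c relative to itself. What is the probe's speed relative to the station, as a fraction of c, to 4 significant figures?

Relativistic velocity addition: u = (u' + v)/(1 + u'v/c²)
= (0.484 + 0.926)/(1 + 0.484×0.926) = 1.410/1.44818 = 0.9736

u ≈ 0.9736c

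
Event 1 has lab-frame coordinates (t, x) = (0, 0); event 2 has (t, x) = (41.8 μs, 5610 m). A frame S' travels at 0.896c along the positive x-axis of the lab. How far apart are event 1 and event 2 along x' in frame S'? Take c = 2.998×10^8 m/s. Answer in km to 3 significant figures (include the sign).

Δx' ≈ -12.7 km

γ = 1/√(1 − 0.896²) = 2.2520
Δx' = γ(Δx − vΔt) = 2.2520 × (5610 m − 0.896×(2.998×10^8 m/s)×41.8×10^-6 s)
= 2.2520 × (-5618.3 m) = -12.7 km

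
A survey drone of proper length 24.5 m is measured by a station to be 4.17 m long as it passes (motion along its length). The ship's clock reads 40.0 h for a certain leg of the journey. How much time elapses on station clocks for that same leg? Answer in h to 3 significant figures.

Length contraction ⇒ γ = L₀/L = 24.5/4.17 = 5.8753
Time dilation: Δt = γτ₀ = 5.8753 × 40.0 h = 235 h

Δt ≈ 235 h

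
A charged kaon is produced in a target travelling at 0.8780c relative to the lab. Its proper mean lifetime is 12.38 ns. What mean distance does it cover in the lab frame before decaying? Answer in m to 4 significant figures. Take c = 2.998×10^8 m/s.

d ≈ 6.808 m

γ = 1/√(1 − 0.8780²) = 2.08916
Dilated lifetime: Δt = γτ₀ = 2.08916 × 12.38 ns = 25.8638 ns
d = vΔt = 0.8780c × 25.8638 ns = 2.63224×10^8 m/s × 2.58638×10^-8 s = 6.808 m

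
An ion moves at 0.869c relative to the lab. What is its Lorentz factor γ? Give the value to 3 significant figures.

γ = 1/√(1 − β²) = 1/√(1 − 0.869²) = 1/√(0.24484) = 2.02

γ ≈ 2.02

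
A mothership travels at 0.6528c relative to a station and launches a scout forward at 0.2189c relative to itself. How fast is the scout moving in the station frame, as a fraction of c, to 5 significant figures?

Compose boost 2: (0.2189 + 0.6528)/(1 + 0.2189×0.6528) = 0.87170/1.142898 = 0.76271

u ≈ 0.76271c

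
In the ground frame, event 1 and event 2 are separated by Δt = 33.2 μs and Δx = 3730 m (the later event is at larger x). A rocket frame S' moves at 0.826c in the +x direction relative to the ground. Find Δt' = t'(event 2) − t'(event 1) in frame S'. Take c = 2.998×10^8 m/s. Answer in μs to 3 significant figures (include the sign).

Δt' ≈ 40.7 μs

γ = 1/√(1 − 0.826²) = 1.7741
Δt' = γ(Δt − vΔx/c²) = 1.7741 × (33.2 μs − 0.826×3730 m / (2.998×10^8 m/s))
= 1.7741 × (22.923 μs) = 40.7 μs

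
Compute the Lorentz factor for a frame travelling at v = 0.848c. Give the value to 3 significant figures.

γ ≈ 1.89

γ = 1/√(1 − β²) = 1/√(1 − 0.848²) = 1/√(0.28090) = 1.89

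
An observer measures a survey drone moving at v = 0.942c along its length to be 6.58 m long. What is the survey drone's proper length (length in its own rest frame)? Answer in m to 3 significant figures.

γ = 1/√(1 − 0.942²) = 2.9796
L₀ = γL = 2.9796 × 6.58 = 19.6 m

L₀ ≈ 19.6 m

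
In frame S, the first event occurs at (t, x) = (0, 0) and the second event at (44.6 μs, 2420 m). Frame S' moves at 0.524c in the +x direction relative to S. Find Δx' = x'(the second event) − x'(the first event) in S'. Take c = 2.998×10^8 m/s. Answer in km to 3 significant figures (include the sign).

Δx' ≈ -5.38 km

γ = 1/√(1 − 0.524²) = 1.1741
Δx' = γ(Δx − vΔt) = 1.1741 × (2420 m − 0.524×(2.998×10^8 m/s)×44.6×10^-6 s)
= 1.1741 × (-4586.4 m) = -5.38 km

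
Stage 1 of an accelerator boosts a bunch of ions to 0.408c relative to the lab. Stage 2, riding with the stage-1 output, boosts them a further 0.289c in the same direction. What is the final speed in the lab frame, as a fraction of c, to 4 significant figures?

Compose boost 2: (0.289 + 0.408)/(1 + 0.289×0.408) = 0.6970/1.11791 = 0.6235

u ≈ 0.6235c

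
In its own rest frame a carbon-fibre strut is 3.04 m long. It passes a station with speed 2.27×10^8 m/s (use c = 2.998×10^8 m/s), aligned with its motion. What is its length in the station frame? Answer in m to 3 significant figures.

β = v/c = 2.27×10^8 / 2.998×10^8 = 0.75717
γ = 1/√(1 − 0.75717²) = 1.5309
Length contraction: L = L₀/γ = 3.04/1.5309 = 1.99 m

L ≈ 1.99 m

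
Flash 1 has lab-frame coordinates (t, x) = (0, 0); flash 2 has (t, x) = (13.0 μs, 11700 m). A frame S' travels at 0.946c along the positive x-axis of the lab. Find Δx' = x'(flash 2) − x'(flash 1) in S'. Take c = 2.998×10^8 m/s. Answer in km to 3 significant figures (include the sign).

Δx' ≈ 24.7 km

γ = 1/√(1 − 0.946²) = 3.0848
Δx' = γ(Δx − vΔt) = 3.0848 × (11700 m − 0.946×(2.998×10^8 m/s)×13.0×10^-6 s)
= 3.0848 × (8013.1 m) = 24.7 km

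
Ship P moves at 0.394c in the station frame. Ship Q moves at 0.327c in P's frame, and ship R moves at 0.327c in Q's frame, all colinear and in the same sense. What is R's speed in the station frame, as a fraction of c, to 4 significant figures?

u ≈ 0.7989c

Compose boost 2: (0.327 + 0.394)/(1 + 0.327×0.394) = 0.7210/1.12884 = 0.638710
Compose boost 3: (0.327 + 0.638710)/(1 + 0.327×0.638710) = 0.965710/1.20886 = 0.7989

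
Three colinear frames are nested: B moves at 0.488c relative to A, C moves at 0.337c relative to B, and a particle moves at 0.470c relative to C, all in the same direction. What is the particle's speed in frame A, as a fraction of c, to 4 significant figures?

u ≈ 0.8841c

Compose boost 2: (0.337 + 0.488)/(1 + 0.337×0.488) = 0.8250/1.16446 = 0.708485
Compose boost 3: (0.470 + 0.708485)/(1 + 0.470×0.708485) = 1.17849/1.33299 = 0.8841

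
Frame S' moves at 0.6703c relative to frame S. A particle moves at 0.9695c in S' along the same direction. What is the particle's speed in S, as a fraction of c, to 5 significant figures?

Relativistic velocity addition: u = (u' + v)/(1 + u'v/c²)
= (0.9695 + 0.6703)/(1 + 0.9695×0.6703) = 1.6398/1.649856 = 0.99391

u ≈ 0.99391c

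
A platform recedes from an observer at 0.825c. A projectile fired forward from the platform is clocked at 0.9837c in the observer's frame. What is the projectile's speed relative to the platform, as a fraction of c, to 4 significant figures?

u' ≈ 0.8421c

Inverse velocity addition: u' = (u − v)/(1 − uv/c²)
= (0.9837 − 0.825)/(1 − 0.9837×0.825) = 0.1587/0.188447 = 0.8421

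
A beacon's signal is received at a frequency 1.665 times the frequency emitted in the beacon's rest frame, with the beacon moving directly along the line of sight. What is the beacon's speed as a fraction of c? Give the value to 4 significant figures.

f_obs/f_src = √((1+β)/(1−β)) = 1.665  ⇒  (1+β)/(1−β) = 2.77223
β = |1 − D²|/(1 + D²) = |1 − 2.77223|/(1 + 2.77223) = 0.4698

β ≈ 0.4698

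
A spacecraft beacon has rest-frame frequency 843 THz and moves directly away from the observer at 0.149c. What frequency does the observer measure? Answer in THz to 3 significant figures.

Relativistic Doppler: f_obs = f_src √((1−β)/(1+β))
= 843 × √(0.85100/1.1490) = 843 × 0.86061 = 725 THz

f_obs ≈ 725 THz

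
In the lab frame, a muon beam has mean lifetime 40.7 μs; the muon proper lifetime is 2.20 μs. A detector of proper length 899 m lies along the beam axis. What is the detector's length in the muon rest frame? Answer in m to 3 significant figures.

L ≈ 48.6 m

Time dilation ⇒ γ = Δt/τ₀ = 40.7/2.20 = 18.500
Length contraction: L = L₀/γ = 899/18.500 = 48.6 m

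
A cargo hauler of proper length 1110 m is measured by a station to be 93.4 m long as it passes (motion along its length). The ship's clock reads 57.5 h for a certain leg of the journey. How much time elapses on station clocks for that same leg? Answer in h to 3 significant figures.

Δt ≈ 683 h

Length contraction ⇒ γ = L₀/L = 1110/93.4 = 11.884
Time dilation: Δt = γτ₀ = 11.884 × 57.5 h = 683 h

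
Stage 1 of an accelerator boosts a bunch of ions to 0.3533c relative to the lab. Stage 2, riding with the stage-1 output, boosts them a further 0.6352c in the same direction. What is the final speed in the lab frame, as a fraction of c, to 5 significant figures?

Compose boost 2: (0.6352 + 0.3533)/(1 + 0.6352×0.3533) = 0.98850/1.224416 = 0.80732

u ≈ 0.80732c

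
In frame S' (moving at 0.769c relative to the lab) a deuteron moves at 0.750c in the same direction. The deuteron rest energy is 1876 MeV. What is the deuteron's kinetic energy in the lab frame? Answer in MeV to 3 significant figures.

u_lab = (0.750 + 0.769)/(1 + 0.750×0.769) = 0.963374
γ = 1/√(1 − 0.963374²) = 3.7291
K = (γ − 1)m₀c² = (3.7291 − 1) × 1876 = 2.7291 × 1876 = 5120 MeV

K ≈ 5120 MeV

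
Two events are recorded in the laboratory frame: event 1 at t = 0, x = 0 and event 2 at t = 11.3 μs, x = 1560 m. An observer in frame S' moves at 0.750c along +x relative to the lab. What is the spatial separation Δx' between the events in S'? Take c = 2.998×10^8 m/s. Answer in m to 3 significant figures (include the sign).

γ = 1/√(1 − 0.750²) = 1.5119
Δx' = γ(Δx − vΔt) = 1.5119 × (1560 m − 0.750×(2.998×10^8 m/s)×11.3×10^-6 s)
= 1.5119 × (-980.80 m) = -1480 m

Δx' ≈ -1480 m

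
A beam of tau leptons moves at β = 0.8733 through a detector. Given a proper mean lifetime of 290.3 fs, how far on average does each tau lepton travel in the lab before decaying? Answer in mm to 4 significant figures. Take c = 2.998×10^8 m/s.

γ = 1/√(1 − 0.8733²) = 2.05262
Dilated lifetime: Δt = γτ₀ = 2.05262 × 290.3 fs = 595.875 fs
d = vΔt = 0.8733c × 595.875 fs = 2.61815×10^8 m/s × 5.95875×10^-13 s = 0.1560 mm

d ≈ 0.1560 mm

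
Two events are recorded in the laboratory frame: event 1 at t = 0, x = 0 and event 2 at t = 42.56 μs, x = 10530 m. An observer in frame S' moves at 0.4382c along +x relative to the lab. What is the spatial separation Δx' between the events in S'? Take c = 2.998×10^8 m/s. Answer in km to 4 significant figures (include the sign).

Δx' ≈ 5.494 km

γ = 1/√(1 − 0.4382²) = 1.11250
Δx' = γ(Δx − vΔt) = 1.11250 × (10530 m − 0.4382×(2.998×10^8 m/s)×42.56×10^-6 s)
= 1.11250 × (4938.79 m) = 5.494 km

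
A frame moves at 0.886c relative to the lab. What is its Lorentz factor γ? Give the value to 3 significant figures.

γ = 1/√(1 − β²) = 1/√(1 − 0.886²) = 1/√(0.21500) = 2.16

γ ≈ 2.16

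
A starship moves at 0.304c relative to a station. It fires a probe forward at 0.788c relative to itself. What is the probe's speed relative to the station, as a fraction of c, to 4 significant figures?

Relativistic velocity addition: u = (u' + v)/(1 + u'v/c²)
= (0.788 + 0.304)/(1 + 0.788×0.304) = 1.092/1.23955 = 0.8810

u ≈ 0.8810c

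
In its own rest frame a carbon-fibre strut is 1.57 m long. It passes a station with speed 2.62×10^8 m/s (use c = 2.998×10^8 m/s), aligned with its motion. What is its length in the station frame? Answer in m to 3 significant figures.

L ≈ 0.763 m

β = v/c = 2.62×10^8 / 2.998×10^8 = 0.87392
γ = 1/√(1 − 0.87392²) = 2.0573
Length contraction: L = L₀/γ = 1.57/2.0573 = 0.763 m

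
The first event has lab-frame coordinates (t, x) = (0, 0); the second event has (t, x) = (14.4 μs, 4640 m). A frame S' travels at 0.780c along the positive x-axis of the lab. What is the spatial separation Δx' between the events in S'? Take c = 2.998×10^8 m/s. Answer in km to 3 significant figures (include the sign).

Δx' ≈ 2.03 km

γ = 1/√(1 − 0.780²) = 1.5980
Δx' = γ(Δx − vΔt) = 1.5980 × (4640 m − 0.780×(2.998×10^8 m/s)×14.4×10^-6 s)
= 1.5980 × (1272.6 m) = 2.03 km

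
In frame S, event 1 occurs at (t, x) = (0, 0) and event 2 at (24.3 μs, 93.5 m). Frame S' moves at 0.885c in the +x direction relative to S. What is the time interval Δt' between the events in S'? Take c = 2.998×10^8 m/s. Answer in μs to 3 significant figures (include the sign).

γ = 1/√(1 − 0.885²) = 2.1478
Δt' = γ(Δt − vΔx/c²) = 2.1478 × (24.3 μs − 0.885×93.5 m / (2.998×10^8 m/s))
= 2.1478 × (24.024 μs) = 51.6 μs

Δt' ≈ 51.6 μs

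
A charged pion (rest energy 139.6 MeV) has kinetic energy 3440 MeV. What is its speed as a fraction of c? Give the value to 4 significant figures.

γ = 1 + K/(m₀c²) = 1 + 3440/139.6 = 25.6418
β = √(1 − 1/γ²) = 0.9992

β ≈ 0.9992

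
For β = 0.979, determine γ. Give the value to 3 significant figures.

γ ≈ 4.91

γ = 1/√(1 − β²) = 1/√(1 − 0.979²) = 1/√(0.041559) = 4.91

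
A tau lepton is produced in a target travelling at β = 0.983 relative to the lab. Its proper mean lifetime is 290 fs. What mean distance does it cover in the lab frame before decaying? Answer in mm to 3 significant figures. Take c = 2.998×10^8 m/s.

d ≈ 0.465 mm

γ = 1/√(1 − 0.983²) = 5.4465
Dilated lifetime: Δt = γτ₀ = 5.4465 × 290 fs = 1579.5 fs
d = vΔt = 0.983c × 1579.5 fs = 2.9470×10^8 m/s × 1.5795×10^-12 s = 0.465 mm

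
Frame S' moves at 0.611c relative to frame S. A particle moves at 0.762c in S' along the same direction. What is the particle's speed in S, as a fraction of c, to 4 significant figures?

Relativistic velocity addition: u = (u' + v)/(1 + u'v/c²)
= (0.762 + 0.611)/(1 + 0.762×0.611) = 1.373/1.46558 = 0.9368

u ≈ 0.9368c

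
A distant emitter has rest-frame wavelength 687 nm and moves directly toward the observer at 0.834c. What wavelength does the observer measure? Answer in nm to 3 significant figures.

λ_obs ≈ 207 nm

Relativistic Doppler: λ_obs = λ_src √((1−β)/(1+β))
= 687 × √(0.16600/1.8340) = 687 × 0.30085 = 207 nm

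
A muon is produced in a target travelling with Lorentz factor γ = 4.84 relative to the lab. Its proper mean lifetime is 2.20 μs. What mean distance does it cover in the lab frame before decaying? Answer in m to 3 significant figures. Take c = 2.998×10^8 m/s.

β = √(1 − 1/γ²) = √(1 − 1/4.84²) = 0.97842
Dilated lifetime: Δt = γτ₀ = 4.84 × 2.20 μs = 10.648 μs
d = vΔt = 0.97842c × 10.648 μs = 2.9333×10^8 m/s × 1.0648×10^-5 s = 3120 m

d ≈ 3120 m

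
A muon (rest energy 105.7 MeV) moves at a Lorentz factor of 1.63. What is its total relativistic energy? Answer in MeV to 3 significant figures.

γ = 1.63 (given)
E = γm₀c² = 1.63 × 105.7 MeV = 172 MeV

E ≈ 172 MeV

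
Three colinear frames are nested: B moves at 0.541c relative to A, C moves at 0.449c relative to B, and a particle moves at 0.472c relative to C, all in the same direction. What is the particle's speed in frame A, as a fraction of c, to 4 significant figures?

u ≈ 0.9219c

Compose boost 2: (0.449 + 0.541)/(1 + 0.449×0.541) = 0.9900/1.24291 = 0.796518
Compose boost 3: (0.472 + 0.796518)/(1 + 0.472×0.796518) = 1.26852/1.37596 = 0.9219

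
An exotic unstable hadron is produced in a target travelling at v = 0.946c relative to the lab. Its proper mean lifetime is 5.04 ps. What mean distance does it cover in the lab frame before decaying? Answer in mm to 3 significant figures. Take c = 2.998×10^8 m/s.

γ = 1/√(1 − 0.946²) = 3.0848
Dilated lifetime: Δt = γτ₀ = 3.0848 × 5.04 ps = 15.548 ps
d = vΔt = 0.946c × 15.548 ps = 2.8361×10^8 m/s × 1.5548×10^-11 s = 4.41 mm

d ≈ 4.41 mm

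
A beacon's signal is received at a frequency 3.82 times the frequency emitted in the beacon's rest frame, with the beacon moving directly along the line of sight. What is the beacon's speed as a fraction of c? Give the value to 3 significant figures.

β ≈ 0.872

f_obs/f_src = √((1+β)/(1−β)) = 3.82  ⇒  (1+β)/(1−β) = 14.592
β = |1 − D²|/(1 + D²) = |1 − 14.592|/(1 + 14.592) = 0.872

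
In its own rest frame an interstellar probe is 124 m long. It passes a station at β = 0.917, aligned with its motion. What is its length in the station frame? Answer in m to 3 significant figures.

γ = 1/√(1 − 0.917²) = 2.5070
Length contraction: L = L₀/γ = 124/2.5070 = 49.5 m

L ≈ 49.5 m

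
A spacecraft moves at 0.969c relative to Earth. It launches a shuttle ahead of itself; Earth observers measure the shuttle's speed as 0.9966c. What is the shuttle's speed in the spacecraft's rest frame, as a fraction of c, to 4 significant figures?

Inverse velocity addition: u' = (u − v)/(1 − uv/c²)
= (0.9966 − 0.969)/(1 − 0.9966×0.969) = 0.02760/0.0342946 = 0.8048

u' ≈ 0.8048c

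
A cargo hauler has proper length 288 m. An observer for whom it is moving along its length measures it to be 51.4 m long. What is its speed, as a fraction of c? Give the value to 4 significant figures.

β ≈ 0.9839

γ = L₀/L = 288/51.4 = 5.60311
β = √(1 − 1/γ²) = 0.9839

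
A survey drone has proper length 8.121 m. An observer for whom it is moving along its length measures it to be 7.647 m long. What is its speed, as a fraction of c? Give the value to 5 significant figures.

γ = L₀/L = 8.121/7.647 = 1.061985
β = √(1 − 1/γ²) = 0.33664

β ≈ 0.33664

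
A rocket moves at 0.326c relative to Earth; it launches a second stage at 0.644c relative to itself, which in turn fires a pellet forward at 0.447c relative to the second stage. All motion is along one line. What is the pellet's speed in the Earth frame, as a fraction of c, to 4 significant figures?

Compose boost 2: (0.644 + 0.326)/(1 + 0.644×0.326) = 0.9700/1.20994 = 0.801690
Compose boost 3: (0.447 + 0.801690)/(1 + 0.447×0.801690) = 1.24869/1.35836 = 0.9193

u ≈ 0.9193c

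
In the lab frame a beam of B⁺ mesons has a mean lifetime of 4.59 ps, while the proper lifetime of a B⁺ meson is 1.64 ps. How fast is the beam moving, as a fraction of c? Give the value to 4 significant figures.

γ = Δt/τ₀ = 4.59/1.64 = 2.79878
β = √(1 − 1/γ²) = √(1 − 1/2.79878²) = 0.9340

β ≈ 0.9340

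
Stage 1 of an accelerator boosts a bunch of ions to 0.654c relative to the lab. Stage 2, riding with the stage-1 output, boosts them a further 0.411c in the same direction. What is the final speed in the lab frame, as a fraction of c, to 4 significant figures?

u ≈ 0.8394c

Compose boost 2: (0.411 + 0.654)/(1 + 0.411×0.654) = 1.065/1.26879 = 0.8394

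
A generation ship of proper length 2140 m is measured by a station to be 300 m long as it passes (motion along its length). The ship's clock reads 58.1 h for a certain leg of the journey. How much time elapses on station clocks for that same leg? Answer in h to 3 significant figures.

Length contraction ⇒ γ = L₀/L = 2140/300 = 7.1333
Time dilation: Δt = γτ₀ = 7.1333 × 58.1 h = 414 h

Δt ≈ 414 h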